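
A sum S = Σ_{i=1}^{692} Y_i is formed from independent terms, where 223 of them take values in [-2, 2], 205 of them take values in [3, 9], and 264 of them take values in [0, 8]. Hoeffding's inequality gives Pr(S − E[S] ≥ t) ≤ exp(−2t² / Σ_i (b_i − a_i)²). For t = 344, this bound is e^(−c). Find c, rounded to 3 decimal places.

8.500

Σ(b_i − a_i)² = 223·4² + 205·6² + 264·8² = 27844.
c = 2t² / 27844 = 2·344² / 27844 = 8.4999.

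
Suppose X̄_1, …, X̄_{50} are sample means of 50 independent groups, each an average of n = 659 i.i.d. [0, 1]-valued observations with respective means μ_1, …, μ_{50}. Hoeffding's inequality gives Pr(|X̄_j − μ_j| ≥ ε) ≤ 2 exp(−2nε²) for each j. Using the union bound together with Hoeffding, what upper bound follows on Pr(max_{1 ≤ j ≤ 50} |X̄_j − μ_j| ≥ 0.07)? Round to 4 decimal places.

0.1568

Per-experiment Hoeffding bound: 2·exp(−2·659·0.07²) = 2·exp(−6.45820) = 0.0031352.
Union bound over 50 events: 50·0.0031352 = 0.15676.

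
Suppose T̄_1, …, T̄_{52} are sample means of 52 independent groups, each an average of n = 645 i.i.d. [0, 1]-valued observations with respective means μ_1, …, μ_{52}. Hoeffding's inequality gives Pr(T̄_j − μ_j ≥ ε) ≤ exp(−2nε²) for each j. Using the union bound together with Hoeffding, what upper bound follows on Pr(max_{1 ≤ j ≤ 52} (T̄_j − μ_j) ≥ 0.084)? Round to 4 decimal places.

Per-experiment Hoeffding bound: exp(−2·645·0.084²) = exp(−9.10224) = 0.00011142.
Union bound over 52 events: 52·0.00011142 = 0.00579.

0.0058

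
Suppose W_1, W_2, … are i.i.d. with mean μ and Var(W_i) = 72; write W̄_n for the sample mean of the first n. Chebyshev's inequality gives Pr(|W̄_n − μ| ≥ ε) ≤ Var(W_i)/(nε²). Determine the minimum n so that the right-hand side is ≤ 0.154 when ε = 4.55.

Require 72/(n·4.55²) ≤ 0.154, i.e. n ≥ 72/(0.154·4.55²) = 22.583.
The smallest integer n is 23.

23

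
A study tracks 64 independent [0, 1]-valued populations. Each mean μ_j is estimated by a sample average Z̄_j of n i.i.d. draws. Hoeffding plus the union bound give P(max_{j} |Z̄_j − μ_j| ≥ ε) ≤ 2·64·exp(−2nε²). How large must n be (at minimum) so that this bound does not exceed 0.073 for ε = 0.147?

173

Need 2·64·exp(−2nε²) ≤ 0.073, i.e. exp(−2nε²) ≤ 0.073/128.
So 2nε² ≥ ln(128/0.073) = 7.469326.
Hence n ≥ 7.469326/(2·0.147²) = 172.829.
The smallest integer n is 173.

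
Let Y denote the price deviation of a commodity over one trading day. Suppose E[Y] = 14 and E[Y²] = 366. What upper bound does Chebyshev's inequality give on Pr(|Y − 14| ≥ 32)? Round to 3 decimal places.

0.166

Var(Y) = E[Y²] − (E[Y])² = 366 − 196 = 170.
Chebyshev's inequality: Pr(|Y − μ| ≥ t) ≤ Var(Y)/t² = 170/1024 = 0.1660.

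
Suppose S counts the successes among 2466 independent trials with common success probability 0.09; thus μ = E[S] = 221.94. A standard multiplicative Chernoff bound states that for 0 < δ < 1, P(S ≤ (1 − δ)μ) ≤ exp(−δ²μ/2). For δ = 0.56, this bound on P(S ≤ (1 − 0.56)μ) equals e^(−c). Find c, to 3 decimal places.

34.800

c = δ²μ/2 = 0.56²·221.94/2 = 34.8002.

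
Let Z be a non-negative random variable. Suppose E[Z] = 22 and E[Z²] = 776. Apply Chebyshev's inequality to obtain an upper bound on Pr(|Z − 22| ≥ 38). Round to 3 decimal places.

Var(Z) = E[Z²] − (E[Z])² = 776 − 484 = 292.
Chebyshev's inequality: Pr(|Z − μ| ≥ t) ≤ Var(Z)/t² = 292/1444 = 0.2022.

0.202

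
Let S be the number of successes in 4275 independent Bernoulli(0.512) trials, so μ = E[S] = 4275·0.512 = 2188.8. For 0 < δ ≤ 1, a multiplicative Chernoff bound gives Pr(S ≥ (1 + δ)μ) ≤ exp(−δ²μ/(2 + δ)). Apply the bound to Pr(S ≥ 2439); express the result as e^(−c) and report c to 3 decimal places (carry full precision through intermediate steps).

13.527

Write 2439 = (1 + δ)μ, so δ = 2439/2188.8 − 1 = 0.1143092…
Then the exponent is δ²μ/(2 + δ) = (2439 − μ)² / (μ·(2 + δ)) = 13.526954.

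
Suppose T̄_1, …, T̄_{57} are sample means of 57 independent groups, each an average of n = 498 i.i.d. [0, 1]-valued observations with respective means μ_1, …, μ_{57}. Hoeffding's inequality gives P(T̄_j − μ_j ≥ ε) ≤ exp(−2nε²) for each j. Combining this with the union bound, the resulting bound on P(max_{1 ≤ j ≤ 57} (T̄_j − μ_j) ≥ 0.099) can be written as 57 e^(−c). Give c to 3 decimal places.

9.762

Union bound over the 57 events: P(max_{1 ≤ j ≤ 57} (T̄_j − μ_j) ≥ 0.099) ≤ 57·exp(−2nε²) = 57 exp(−2·498·0.099²).
So c = 2·498·0.099² = 9.7618.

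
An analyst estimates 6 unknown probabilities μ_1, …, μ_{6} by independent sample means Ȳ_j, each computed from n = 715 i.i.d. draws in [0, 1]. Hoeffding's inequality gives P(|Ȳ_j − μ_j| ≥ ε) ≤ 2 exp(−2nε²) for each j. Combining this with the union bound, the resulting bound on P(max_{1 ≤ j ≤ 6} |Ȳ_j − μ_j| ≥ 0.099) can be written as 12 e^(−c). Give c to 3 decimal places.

14.015

Union bound over the 6 events: P(max_{1 ≤ j ≤ 6} |Ȳ_j − μ_j| ≥ 0.099) ≤ 6·2·exp(−2nε²) = 12 exp(−2·715·0.099²).
So c = 2·715·0.099² = 14.0154.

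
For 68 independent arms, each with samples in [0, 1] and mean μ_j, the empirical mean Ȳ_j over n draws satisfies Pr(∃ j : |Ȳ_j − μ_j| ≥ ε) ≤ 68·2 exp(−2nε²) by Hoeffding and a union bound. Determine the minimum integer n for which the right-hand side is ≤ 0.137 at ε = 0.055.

Need 2·68·exp(−2nε²) ≤ 0.137, i.e. exp(−2nε²) ≤ 0.137/136.
So 2nε² ≥ ln(136/0.137) = 6.900429.
Hence n ≥ 6.900429/(2·0.055²) = 1140.567.
The smallest integer n is 1141.

1141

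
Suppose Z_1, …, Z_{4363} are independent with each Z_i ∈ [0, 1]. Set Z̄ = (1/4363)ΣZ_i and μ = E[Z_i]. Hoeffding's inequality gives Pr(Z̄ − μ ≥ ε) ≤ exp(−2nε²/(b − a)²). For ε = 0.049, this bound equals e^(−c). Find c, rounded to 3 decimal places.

20.951

c = 2nε²/(b − a)² = 2·4363·0.049² / 1² = 20.9511.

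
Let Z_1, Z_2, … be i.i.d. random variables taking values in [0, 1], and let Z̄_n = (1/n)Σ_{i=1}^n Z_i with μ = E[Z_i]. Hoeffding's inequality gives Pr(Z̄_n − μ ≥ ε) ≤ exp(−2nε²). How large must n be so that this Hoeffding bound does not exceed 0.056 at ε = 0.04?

Require exp(−2nε²) ≤ 0.056, i.e. 2nε² ≥ ln(1/0.056) = 2.882404.
So n ≥ 2.882404 / (2·0.04²) = 900.751.
The smallest integer n is 901.

901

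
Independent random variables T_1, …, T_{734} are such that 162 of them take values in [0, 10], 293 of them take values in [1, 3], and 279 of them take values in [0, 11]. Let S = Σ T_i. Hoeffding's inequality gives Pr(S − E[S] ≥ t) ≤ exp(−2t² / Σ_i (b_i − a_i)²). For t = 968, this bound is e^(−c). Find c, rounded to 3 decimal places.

36.652

Σ(b_i − a_i)² = 162·10² + 293·2² + 279·11² = 51131.
c = 2t² / 51131 = 2·968² / 51131 = 36.6519.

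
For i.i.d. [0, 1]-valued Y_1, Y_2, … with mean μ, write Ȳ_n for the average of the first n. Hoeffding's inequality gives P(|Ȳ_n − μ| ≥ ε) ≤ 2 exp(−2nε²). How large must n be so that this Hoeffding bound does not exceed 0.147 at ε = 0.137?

Require 2·exp(−2nε²) ≤ 0.147, i.e. 2nε² ≥ ln(2/0.147) = 2.610470.
So n ≥ 2.610470 / (2·0.137²) = 69.542.
The smallest integer n is 70.

70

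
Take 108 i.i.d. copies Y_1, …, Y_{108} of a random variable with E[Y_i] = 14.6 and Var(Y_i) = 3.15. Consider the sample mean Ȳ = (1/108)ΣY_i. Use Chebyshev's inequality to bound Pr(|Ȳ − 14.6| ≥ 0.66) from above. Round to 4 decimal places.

Var(Ȳ) = Var(Y_i)/n = 3.15/108 = 0.029167.
Chebyshev: Pr(|Ȳ − 14.6| ≥ 0.66) ≤ Var(Ȳ)/(0.66)² = 3.15/(108·0.66²) = 0.0670.

0.0670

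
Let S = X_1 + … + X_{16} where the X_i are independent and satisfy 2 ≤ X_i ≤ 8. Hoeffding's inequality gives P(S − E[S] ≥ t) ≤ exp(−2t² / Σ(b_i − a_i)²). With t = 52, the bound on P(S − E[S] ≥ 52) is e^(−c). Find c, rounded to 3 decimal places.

9.389

Σ(b_i − a_i)² = 16·(6)² = 576.
c = 2t²/576 = 2·52²/576 = 9.3889.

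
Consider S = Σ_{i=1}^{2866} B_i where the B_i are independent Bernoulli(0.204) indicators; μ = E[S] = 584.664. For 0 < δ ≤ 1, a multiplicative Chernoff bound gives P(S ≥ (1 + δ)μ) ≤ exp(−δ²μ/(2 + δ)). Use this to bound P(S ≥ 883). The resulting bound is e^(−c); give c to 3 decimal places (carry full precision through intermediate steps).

Write 883 = (1 + δ)μ, so δ = 883/584.664 − 1 = 0.5102691…
Then the exponent is δ²μ/(2 + δ) = (883 − μ)² / (μ·(2 + δ)) = 60.643559.

60.644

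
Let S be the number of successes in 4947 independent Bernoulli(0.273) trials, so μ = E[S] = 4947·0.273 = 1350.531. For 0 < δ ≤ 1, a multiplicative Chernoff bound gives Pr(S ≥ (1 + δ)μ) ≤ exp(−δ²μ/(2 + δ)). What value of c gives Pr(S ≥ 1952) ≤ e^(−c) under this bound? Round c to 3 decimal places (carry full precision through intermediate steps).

109.542

Write 1952 = (1 + δ)μ, so δ = 1952/1350.531 − 1 = 0.4453574…
Then the exponent is δ²μ/(2 + δ) = (1952 − μ)² / (μ·(2 + δ)) = 109.541730.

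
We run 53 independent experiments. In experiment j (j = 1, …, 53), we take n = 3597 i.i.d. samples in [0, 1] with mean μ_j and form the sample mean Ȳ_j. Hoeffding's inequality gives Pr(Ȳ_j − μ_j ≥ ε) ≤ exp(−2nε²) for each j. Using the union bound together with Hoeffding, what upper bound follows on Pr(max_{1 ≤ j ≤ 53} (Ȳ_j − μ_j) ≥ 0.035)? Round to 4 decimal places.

0.0079

Per-experiment Hoeffding bound: exp(−2·3597·0.035²) = exp(−8.81265) = 0.00014884.
Union bound over 53 events: 53·0.00014884 = 0.00789.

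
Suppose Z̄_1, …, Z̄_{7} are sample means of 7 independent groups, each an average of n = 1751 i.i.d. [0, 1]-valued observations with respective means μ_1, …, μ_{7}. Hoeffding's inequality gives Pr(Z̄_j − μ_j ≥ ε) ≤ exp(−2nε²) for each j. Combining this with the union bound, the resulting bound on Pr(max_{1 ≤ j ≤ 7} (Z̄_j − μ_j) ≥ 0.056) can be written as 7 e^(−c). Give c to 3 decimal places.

10.982

Union bound over the 7 events: Pr(max_{1 ≤ j ≤ 7} (Z̄_j − μ_j) ≥ 0.056) ≤ 7·exp(−2nε²) = 7 exp(−2·1751·0.056²).
So c = 2·1751·0.056² = 10.9823.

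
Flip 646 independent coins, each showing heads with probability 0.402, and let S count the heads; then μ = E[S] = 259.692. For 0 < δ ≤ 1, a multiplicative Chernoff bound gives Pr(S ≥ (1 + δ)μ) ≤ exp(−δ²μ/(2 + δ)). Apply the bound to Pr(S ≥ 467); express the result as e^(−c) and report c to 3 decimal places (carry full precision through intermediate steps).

59.140

Write 467 = (1 + δ)μ, so δ = 467/259.692 − 1 = 0.7982841…
Then the exponent is δ²μ/(2 + δ) = (467 − μ)² / (μ·(2 + δ)) = 59.140058.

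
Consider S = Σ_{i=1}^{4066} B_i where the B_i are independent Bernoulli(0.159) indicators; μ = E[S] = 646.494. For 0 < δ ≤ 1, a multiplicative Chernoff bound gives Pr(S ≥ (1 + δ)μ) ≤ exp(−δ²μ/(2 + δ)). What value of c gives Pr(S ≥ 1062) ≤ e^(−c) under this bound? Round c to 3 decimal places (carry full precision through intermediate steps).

101.051

Write 1062 = (1 + δ)μ, so δ = 1062/646.494 − 1 = 0.6427067…
Then the exponent is δ²μ/(2 + δ) = (1062 − μ)² / (μ·(2 + δ)) = 101.051122.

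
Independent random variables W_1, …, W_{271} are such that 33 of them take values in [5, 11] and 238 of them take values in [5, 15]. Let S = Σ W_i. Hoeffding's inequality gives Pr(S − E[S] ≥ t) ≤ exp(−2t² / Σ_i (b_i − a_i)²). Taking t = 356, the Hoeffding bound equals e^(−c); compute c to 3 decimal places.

10.144

Σ(b_i − a_i)² = 33·6² + 238·10² = 24988.
c = 2t² / 24988 = 2·356² / 24988 = 10.1437.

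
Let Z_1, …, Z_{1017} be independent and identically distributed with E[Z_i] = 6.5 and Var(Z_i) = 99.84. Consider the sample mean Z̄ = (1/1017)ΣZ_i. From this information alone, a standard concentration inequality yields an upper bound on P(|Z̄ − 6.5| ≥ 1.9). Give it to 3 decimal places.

0.027

With mean and variance of each term known, Chebyshev's inequality bounds the deviation of the sum (or sample mean).
Var(Z̄) = Var(Z_i)/n = 99.84/1017 = 0.098171.
Chebyshev: P(|Z̄ − 6.5| ≥ 1.9) ≤ Var(Z̄)/(1.9)² = 99.84/(1017·1.9²) = 0.0272.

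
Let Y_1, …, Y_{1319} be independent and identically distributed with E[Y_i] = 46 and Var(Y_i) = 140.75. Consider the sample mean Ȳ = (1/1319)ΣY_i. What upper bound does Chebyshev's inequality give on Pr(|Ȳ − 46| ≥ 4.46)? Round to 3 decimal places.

0.005

Var(Ȳ) = Var(Y_i)/n = 140.75/1319 = 0.10671.
Chebyshev: Pr(|Ȳ − 46| ≥ 4.46) ≤ Var(Ȳ)/(4.46)² = 140.75/(1319·4.46²) = 0.0054.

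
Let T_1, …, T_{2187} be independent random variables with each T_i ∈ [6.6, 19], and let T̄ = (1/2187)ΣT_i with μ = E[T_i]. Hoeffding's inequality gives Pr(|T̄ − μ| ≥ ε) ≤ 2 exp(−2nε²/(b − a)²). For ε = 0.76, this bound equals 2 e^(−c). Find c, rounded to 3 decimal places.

16.431

c = 2nε²/(b − a)² = 2·2187·0.76² / 12.4² = 16.4309.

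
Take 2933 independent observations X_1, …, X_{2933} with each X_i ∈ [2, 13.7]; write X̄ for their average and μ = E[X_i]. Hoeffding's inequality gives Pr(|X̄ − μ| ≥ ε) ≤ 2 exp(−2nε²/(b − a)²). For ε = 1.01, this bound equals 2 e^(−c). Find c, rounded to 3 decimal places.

c = 2nε²/(b − a)² = 2·2933·1.01² / 11.7² = 43.7132.

43.713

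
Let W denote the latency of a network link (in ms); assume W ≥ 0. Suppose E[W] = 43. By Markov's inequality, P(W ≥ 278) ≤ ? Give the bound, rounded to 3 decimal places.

0.155

Markov's inequality: for a non-negative random variable, P(W ≥ a) ≤ E[W]/a.
Here E[W] = 43 and a = 278, so the bound is 43/278 = 0.1547.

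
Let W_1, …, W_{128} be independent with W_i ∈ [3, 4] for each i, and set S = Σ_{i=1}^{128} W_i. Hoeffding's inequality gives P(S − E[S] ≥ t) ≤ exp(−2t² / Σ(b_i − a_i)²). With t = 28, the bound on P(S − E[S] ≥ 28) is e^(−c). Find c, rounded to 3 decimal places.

12.250

Σ(b_i − a_i)² = 128·(1)² = 128.
c = 2t²/128 = 2·28²/128 = 12.2500.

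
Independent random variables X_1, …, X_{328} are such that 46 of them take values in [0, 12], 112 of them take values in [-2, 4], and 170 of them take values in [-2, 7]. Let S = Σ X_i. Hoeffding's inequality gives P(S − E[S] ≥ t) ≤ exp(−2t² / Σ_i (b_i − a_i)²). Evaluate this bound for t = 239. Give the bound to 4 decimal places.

Σ(b_i − a_i)² = 46·12² + 112·6² + 170·9² = 24426.
Exponent = 2·239² / 24426 = 4.67707.
Bound = exp(−4.67707) = 0.00931.

0.0093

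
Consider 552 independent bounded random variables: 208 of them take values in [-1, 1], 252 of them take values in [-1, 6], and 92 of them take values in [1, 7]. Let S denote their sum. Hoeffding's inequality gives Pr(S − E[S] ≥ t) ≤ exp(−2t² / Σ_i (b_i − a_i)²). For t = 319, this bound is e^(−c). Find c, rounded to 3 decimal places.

Σ(b_i − a_i)² = 208·2² + 252·7² + 92·6² = 16492.
c = 2t² / 16492 = 2·319² / 16492 = 12.3407.

12.341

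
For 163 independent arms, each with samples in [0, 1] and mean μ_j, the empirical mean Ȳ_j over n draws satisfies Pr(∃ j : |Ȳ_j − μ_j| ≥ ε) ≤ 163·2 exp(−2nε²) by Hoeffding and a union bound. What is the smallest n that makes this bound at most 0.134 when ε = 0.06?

1083

Need 2·163·exp(−2nε²) ≤ 0.134, i.e. exp(−2nε²) ≤ 0.134/326.
So 2nε² ≥ ln(326/0.134) = 7.796813.
Hence n ≥ 7.796813/(2·0.06²) = 1082.891.
The smallest integer n is 1083.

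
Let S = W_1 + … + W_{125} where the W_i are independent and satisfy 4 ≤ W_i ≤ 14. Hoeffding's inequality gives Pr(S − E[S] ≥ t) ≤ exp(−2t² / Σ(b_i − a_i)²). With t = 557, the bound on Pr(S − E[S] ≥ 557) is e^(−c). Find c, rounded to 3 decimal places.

49.640

Σ(b_i − a_i)² = 125·(10)² = 12500.
c = 2t²/12500 = 2·557²/12500 = 49.6398.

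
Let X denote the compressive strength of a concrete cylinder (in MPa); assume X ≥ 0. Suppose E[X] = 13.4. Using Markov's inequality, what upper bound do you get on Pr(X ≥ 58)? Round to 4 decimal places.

Markov's inequality: for a non-negative random variable, Pr(X ≥ a) ≤ E[X]/a.
Here E[X] = 13.4 and a = 58, so the bound is 13.4/58 = 0.2310.

0.2310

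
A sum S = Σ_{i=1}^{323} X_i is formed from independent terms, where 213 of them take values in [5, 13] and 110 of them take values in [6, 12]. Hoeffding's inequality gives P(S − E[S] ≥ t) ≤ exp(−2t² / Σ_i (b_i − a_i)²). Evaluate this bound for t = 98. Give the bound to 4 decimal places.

Σ(b_i − a_i)² = 213·8² + 110·6² = 17592.
Exponent = 2·98² / 17592 = 1.09186.
Bound = exp(−1.09186) = 0.33559.

0.3356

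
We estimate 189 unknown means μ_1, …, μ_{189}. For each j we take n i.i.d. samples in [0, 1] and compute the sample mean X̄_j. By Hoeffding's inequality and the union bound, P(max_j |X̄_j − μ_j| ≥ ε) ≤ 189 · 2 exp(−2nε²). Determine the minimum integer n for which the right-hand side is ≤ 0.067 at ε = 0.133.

Need 2·189·exp(−2nε²) ≤ 0.067, i.e. exp(−2nε²) ≤ 0.067/378.
So 2nε² ≥ ln(378/0.067) = 8.637957.
Hence n ≥ 8.637957/(2·0.133²) = 244.162.
The smallest integer n is 245.

245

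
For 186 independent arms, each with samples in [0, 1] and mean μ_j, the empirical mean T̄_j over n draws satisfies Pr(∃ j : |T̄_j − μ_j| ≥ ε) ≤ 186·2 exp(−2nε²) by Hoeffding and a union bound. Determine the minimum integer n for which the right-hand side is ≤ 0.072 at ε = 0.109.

360

Need 2·186·exp(−2nε²) ≤ 0.072, i.e. exp(−2nε²) ≤ 0.072/372.
So 2nε² ≥ ln(372/0.072) = 8.549983.
Hence n ≥ 8.549983/(2·0.109²) = 359.817.
The smallest integer n is 360.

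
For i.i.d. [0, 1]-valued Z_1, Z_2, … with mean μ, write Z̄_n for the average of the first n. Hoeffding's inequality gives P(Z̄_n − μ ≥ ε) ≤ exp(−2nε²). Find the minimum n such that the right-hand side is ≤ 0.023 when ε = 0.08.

Require exp(−2nε²) ≤ 0.023, i.e. 2nε² ≥ ln(1/0.023) = 3.772261.
So n ≥ 3.772261 / (2·0.08²) = 294.708.
The smallest integer n is 295.

295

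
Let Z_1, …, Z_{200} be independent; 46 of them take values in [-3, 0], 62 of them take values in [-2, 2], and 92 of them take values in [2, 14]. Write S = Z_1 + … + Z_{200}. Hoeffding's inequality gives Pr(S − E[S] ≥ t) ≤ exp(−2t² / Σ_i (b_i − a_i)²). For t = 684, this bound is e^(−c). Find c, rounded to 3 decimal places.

Σ(b_i − a_i)² = 46·3² + 62·4² + 92·12² = 14654.
c = 2t² / 14654 = 2·684² / 14654 = 63.8537.

63.854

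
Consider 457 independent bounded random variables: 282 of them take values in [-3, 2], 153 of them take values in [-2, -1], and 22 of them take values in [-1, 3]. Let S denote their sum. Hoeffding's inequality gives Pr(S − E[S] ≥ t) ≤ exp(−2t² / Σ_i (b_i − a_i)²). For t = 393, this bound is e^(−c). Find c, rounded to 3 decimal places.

Σ(b_i − a_i)² = 282·5² + 153·1² + 22·4² = 7555.
c = 2t² / 7555 = 2·393² / 7555 = 40.8866.

40.887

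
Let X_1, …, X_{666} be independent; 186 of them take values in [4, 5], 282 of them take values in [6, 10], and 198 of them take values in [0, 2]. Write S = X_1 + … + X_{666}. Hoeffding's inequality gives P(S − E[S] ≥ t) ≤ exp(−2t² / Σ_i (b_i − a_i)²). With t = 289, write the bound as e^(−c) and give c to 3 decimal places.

Σ(b_i − a_i)² = 186·1² + 282·4² + 198·2² = 5490.
c = 2t² / 5490 = 2·289² / 5490 = 30.4266.

30.427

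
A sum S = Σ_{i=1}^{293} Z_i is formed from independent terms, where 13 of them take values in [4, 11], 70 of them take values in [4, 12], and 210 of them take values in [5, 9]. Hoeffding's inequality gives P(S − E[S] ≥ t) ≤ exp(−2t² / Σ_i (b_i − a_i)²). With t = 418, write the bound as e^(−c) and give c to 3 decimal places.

41.223

Σ(b_i − a_i)² = 13·7² + 70·8² + 210·4² = 8477.
c = 2t² / 8477 = 2·418² / 8477 = 41.2231.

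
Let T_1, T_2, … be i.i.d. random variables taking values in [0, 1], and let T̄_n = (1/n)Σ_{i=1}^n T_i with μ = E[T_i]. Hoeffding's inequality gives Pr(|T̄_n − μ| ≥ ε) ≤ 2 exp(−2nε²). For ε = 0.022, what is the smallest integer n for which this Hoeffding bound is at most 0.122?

2890

Require 2·exp(−2nε²) ≤ 0.122, i.e. 2nε² ≥ ln(2/0.122) = 2.796881.
So n ≥ 2.796881 / (2·0.022²) = 2889.340.
The smallest integer n is 2890.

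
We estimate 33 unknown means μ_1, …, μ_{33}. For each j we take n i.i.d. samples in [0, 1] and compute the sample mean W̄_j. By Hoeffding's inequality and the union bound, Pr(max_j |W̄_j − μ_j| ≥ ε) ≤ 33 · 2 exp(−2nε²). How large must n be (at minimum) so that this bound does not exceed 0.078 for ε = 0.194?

90

Need 2·33·exp(−2nε²) ≤ 0.078, i.e. exp(−2nε²) ≤ 0.078/66.
So 2nε² ≥ ln(66/0.078) = 6.740701.
Hence n ≥ 6.740701/(2·0.194²) = 89.551.
The smallest integer n is 90.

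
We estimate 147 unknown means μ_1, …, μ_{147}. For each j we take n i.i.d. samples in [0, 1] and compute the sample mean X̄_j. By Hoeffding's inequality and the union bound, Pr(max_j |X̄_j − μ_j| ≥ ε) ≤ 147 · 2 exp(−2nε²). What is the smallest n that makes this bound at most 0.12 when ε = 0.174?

129

Need 2·147·exp(−2nε²) ≤ 0.12, i.e. exp(−2nε²) ≤ 0.12/294.
So 2nε² ≥ ln(294/0.12) = 7.803843.
Hence n ≥ 7.803843/(2·0.174²) = 128.878.
The smallest integer n is 129.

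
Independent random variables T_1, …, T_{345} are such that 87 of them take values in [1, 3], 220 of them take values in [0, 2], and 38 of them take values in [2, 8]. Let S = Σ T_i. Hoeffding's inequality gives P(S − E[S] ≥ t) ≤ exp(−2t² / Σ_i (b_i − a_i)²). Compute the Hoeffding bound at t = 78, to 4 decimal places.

0.0092

Σ(b_i − a_i)² = 87·2² + 220·2² + 38·6² = 2596.
Exponent = 2·78² / 2596 = 4.68721.
Bound = exp(−4.68721) = 0.00921.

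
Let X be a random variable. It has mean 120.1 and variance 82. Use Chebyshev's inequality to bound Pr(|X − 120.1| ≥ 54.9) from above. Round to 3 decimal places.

0.027

Chebyshev: Pr(|X − μ| ≥ t) ≤ Var(X)/t².
Bound = 82 / 3014.01 = 0.0272.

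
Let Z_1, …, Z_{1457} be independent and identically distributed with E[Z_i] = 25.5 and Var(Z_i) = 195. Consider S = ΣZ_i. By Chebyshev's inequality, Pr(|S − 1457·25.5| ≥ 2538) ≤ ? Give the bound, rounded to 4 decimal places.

Var(S) = n·Var(Z_i) = 1457·195 = 284115.
Chebyshev: Pr(|S − 1457·25.5| ≥ 2538) ≤ Var(S)/2538² = 284115/6441444 = 0.0441.

0.0441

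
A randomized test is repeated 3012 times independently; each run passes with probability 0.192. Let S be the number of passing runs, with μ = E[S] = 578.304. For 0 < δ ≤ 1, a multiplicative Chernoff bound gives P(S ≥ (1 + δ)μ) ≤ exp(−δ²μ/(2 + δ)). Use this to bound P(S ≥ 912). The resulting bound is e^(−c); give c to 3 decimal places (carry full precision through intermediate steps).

74.718

Write 912 = (1 + δ)μ, so δ = 912/578.304 − 1 = 0.5770252…
Then the exponent is δ²μ/(2 + δ) = (912 − μ)² / (μ·(2 + δ)) = 74.718326.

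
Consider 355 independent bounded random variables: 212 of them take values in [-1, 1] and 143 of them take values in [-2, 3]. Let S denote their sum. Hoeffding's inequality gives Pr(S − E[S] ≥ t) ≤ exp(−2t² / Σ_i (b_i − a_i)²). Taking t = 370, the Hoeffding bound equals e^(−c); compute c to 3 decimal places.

61.904

Σ(b_i − a_i)² = 212·2² + 143·5² = 4423.
c = 2t² / 4423 = 2·370² / 4423 = 61.9037.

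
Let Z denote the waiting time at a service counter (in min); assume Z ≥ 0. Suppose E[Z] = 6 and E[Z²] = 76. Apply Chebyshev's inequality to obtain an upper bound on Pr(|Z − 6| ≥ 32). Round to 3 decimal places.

0.039

Var(Z) = E[Z²] − (E[Z])² = 76 − 36 = 40.
Chebyshev's inequality: Pr(|Z − μ| ≥ t) ≤ Var(Z)/t² = 40/1024 = 0.0391.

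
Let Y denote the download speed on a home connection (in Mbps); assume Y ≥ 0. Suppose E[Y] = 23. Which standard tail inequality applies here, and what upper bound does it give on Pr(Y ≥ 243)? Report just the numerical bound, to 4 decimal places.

Only the mean of a non-negative variable is known, so Markov's inequality is the applicable tail bound.
Markov's inequality: for a non-negative random variable, Pr(Y ≥ a) ≤ E[Y]/a.
Here E[Y] = 23 and a = 243, so the bound is 23/243 = 0.0947.

0.0947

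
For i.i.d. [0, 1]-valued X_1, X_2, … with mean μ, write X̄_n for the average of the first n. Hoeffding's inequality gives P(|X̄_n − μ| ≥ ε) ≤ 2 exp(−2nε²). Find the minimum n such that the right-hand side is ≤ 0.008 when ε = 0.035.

Require 2·exp(−2nε²) ≤ 0.008, i.e. 2nε² ≥ ln(2/0.008) = 5.521461.
So n ≥ 5.521461 / (2·0.035²) = 2253.658.
The smallest integer n is 2254.

2254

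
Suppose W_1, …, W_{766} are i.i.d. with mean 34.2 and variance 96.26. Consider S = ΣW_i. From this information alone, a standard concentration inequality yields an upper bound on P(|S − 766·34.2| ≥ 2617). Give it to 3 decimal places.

0.011

With mean and variance of each term known, Chebyshev's inequality bounds the deviation of the sum (or sample mean).
Var(S) = n·Var(W_i) = 766·96.26 = 73735.16.
Chebyshev: P(|S − 766·34.2| ≥ 2617) ≤ Var(S)/2617² = 73735.16/6848689 = 0.0108.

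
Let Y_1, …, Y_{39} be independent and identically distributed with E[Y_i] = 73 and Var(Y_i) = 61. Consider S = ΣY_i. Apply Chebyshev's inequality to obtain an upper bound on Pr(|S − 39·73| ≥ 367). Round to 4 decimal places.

0.0177

Var(S) = n·Var(Y_i) = 39·61 = 2379.
Chebyshev: Pr(|S − 39·73| ≥ 367) ≤ Var(S)/367² = 2379/134689 = 0.0177.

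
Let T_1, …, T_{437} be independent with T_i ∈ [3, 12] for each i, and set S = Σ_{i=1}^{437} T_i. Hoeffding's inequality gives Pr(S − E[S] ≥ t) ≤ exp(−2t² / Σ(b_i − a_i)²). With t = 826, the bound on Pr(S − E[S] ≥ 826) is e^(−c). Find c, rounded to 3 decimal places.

38.550

Σ(b_i − a_i)² = 437·(9)² = 35397.
c = 2t²/35397 = 2·826²/35397 = 38.5499.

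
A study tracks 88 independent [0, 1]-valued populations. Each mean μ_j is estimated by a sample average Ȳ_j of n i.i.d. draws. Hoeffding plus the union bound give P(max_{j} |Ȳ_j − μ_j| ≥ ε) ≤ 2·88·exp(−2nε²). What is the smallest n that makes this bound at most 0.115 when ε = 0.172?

Need 2·88·exp(−2nε²) ≤ 0.115, i.e. exp(−2nε²) ≤ 0.115/176.
So 2nε² ≥ ln(176/0.115) = 7.333307.
Hence n ≥ 7.333307/(2·0.172²) = 123.940.
The smallest integer n is 124.

124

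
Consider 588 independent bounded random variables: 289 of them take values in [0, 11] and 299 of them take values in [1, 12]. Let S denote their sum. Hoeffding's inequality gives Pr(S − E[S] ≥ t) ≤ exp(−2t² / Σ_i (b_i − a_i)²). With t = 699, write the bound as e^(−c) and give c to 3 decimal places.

Σ(b_i − a_i)² = 289·11² + 299·11² = 71148.
c = 2t² / 71148 = 2·699² / 71148 = 13.7348.

13.735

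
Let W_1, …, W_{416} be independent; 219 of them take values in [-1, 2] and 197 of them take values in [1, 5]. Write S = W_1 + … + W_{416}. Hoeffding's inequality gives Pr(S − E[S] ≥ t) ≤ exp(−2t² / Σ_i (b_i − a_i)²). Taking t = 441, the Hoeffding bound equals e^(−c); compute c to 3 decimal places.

75.925

Σ(b_i − a_i)² = 219·3² + 197·4² = 5123.
c = 2t² / 5123 = 2·441² / 5123 = 75.9247.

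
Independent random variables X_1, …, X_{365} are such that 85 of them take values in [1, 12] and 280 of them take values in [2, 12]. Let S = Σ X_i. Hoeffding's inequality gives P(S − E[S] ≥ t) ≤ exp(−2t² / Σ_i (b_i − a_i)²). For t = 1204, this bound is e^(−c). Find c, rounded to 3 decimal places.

Σ(b_i − a_i)² = 85·11² + 280·10² = 38285.
c = 2t² / 38285 = 2·1204² / 38285 = 75.7276.

75.728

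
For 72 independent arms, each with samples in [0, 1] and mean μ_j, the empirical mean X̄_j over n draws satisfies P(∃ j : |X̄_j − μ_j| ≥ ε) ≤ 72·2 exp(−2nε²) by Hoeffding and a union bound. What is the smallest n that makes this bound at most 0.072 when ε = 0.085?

Need 2·72·exp(−2nε²) ≤ 0.072, i.e. exp(−2nε²) ≤ 0.072/144.
So 2nε² ≥ ln(144/0.072) = 7.600902.
Hence n ≥ 7.600902/(2·0.085²) = 526.014.
The smallest integer n is 527.

527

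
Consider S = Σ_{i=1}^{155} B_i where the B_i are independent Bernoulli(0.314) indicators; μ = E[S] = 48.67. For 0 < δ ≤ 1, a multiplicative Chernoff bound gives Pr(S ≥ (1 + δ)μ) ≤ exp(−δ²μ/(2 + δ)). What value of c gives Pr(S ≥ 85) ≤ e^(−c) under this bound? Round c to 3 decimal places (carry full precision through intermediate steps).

9.874

Write 85 = (1 + δ)μ, so δ = 85/48.67 − 1 = 0.7464557…
Then the exponent is δ²μ/(2 + δ) = (85 − μ)² / (μ·(2 + δ)) = 9.874085.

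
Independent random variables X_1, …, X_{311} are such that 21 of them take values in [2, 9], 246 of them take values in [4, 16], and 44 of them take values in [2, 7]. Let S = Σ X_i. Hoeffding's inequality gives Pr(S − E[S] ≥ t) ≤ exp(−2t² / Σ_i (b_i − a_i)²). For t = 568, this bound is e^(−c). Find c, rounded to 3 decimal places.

17.182

Σ(b_i − a_i)² = 21·7² + 246·12² + 44·5² = 37553.
c = 2t² / 37553 = 2·568² / 37553 = 17.1823.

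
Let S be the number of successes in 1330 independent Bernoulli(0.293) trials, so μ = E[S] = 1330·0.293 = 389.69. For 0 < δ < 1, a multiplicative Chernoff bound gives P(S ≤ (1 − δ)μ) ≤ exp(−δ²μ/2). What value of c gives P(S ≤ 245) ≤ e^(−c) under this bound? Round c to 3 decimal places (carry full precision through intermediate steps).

26.861

Write 245 = (1 − δ)μ, so δ = 1 − 245/389.69 = 0.3712951…
Then the exponent is δ²μ/2 = (μ − 245)²/(2μ) = 26.861346.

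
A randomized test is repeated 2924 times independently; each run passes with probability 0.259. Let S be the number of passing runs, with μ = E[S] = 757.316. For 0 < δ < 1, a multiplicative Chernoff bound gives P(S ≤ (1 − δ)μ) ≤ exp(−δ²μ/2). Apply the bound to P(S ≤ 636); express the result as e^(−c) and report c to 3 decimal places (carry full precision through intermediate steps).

9.717

Write 636 = (1 − δ)μ, so δ = 1 − 636/757.316 = 0.160192…
Then the exponent is δ²μ/2 = (μ − 636)²/(2μ) = 9.716929.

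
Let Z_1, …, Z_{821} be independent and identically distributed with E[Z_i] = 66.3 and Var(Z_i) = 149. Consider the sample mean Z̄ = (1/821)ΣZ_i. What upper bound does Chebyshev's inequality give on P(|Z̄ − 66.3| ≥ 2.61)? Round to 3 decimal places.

0.027

Var(Z̄) = Var(Z_i)/n = 149/821 = 0.18149.
Chebyshev: P(|Z̄ − 66.3| ≥ 2.61) ≤ Var(Z̄)/(2.61)² = 149/(821·2.61²) = 0.0266.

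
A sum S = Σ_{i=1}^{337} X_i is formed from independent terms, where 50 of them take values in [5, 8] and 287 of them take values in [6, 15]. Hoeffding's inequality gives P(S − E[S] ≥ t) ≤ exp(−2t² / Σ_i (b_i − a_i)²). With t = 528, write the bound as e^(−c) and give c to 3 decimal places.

Σ(b_i − a_i)² = 50·3² + 287·9² = 23697.
c = 2t² / 23697 = 2·528² / 23697 = 23.5291.

23.529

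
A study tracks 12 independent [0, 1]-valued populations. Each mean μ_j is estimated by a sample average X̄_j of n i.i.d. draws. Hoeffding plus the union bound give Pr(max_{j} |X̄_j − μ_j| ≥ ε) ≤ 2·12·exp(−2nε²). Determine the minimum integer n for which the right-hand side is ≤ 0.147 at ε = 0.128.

156

Need 2·12·exp(−2nε²) ≤ 0.147, i.e. exp(−2nε²) ≤ 0.147/24.
So 2nε² ≥ ln(24/0.147) = 5.095377.
Hence n ≥ 5.095377/(2·0.128²) = 155.499.
The smallest integer n is 156.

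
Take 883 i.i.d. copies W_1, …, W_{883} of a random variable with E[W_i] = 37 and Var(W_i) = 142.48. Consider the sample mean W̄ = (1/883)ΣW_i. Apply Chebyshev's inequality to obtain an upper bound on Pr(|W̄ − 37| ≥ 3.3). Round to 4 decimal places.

0.0148

Var(W̄) = Var(W_i)/n = 142.48/883 = 0.16136.
Chebyshev: Pr(|W̄ − 37| ≥ 3.3) ≤ Var(W̄)/(3.3)² = 142.48/(883·3.3²) = 0.0148.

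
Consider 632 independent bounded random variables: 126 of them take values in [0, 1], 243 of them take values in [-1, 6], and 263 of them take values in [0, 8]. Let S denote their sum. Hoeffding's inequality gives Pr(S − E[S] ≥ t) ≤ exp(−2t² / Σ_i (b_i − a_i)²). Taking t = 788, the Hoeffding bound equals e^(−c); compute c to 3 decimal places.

Σ(b_i − a_i)² = 126·1² + 243·7² + 263·8² = 28865.
c = 2t² / 28865 = 2·788² / 28865 = 43.0240.

43.024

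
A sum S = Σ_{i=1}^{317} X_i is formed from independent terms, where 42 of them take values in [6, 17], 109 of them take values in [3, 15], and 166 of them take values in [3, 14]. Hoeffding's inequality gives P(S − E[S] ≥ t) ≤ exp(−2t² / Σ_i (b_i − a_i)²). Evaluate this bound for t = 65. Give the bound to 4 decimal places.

Σ(b_i − a_i)² = 42·11² + 109·12² + 166·11² = 40864.
Exponent = 2·65² / 40864 = 0.20678.
Bound = exp(−0.20678) = 0.81320.

0.8132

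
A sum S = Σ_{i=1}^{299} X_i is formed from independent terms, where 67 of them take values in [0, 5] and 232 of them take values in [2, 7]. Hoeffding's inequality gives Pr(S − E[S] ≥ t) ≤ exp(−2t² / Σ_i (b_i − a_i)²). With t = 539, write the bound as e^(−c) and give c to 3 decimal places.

77.731

Σ(b_i − a_i)² = 67·5² + 232·5² = 7475.
c = 2t² / 7475 = 2·539² / 7475 = 77.7314.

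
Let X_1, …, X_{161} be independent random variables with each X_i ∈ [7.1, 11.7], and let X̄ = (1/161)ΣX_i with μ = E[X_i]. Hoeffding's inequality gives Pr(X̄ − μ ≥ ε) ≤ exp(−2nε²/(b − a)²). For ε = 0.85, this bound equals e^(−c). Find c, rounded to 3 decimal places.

10.995

c = 2nε²/(b − a)² = 2·161·0.85² / 4.6² = 10.9946.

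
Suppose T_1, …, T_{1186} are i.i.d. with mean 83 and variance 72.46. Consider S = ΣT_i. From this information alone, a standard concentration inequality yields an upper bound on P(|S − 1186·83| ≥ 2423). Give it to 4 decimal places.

With mean and variance of each term known, Chebyshev's inequality bounds the deviation of the sum (or sample mean).
Var(S) = n·Var(T_i) = 1186·72.46 = 85937.56.
Chebyshev: P(|S − 1186·83| ≥ 2423) ≤ Var(S)/2423² = 85937.56/5870929 = 0.0146.

0.0146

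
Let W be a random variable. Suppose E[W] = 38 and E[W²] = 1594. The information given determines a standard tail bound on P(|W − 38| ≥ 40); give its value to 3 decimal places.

0.094

The first two moments determine the variance, so Chebyshev's inequality is the sharpest standard bound available.
Var(W) = E[W²] − (E[W])² = 1594 − 1444 = 150.
Chebyshev's inequality: P(|W − μ| ≥ t) ≤ Var(W)/t² = 150/1600 = 0.0938.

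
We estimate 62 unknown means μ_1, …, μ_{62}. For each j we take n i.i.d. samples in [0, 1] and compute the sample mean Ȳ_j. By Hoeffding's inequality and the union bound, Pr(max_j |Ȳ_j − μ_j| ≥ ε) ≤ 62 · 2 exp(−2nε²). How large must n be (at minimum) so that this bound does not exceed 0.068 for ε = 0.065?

Need 2·62·exp(−2nε²) ≤ 0.068, i.e. exp(−2nε²) ≤ 0.068/124.
So 2nε² ≥ ln(124/0.068) = 7.508529.
Hence n ≥ 7.508529/(2·0.065²) = 888.583.
The smallest integer n is 889.

889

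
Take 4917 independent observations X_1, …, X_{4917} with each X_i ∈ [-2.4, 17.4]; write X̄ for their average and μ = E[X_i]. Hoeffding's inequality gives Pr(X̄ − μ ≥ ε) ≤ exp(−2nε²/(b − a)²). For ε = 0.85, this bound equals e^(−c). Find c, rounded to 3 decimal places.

c = 2nε²/(b − a)² = 2·4917·0.85² / 19.8² = 18.1233.

18.123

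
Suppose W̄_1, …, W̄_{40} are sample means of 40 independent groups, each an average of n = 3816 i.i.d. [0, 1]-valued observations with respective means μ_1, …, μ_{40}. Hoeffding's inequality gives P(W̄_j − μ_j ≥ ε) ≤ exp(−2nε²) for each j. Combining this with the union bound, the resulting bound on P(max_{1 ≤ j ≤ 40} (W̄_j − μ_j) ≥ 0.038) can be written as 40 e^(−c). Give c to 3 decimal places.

Union bound over the 40 events: P(max_{1 ≤ j ≤ 40} (W̄_j − μ_j) ≥ 0.038) ≤ 40·exp(−2nε²) = 40 exp(−2·3816·0.038²).
So c = 2·3816·0.038² = 11.0206.

11.021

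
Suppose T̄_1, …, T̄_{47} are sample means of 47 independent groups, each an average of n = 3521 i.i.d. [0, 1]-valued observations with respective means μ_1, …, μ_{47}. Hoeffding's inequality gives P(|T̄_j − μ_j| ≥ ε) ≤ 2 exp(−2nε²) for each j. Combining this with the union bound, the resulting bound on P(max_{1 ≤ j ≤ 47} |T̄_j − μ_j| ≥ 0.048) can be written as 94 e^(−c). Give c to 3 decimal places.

Union bound over the 47 events: P(max_{1 ≤ j ≤ 47} |T̄_j − μ_j| ≥ 0.048) ≤ 47·2·exp(−2nε²) = 94 exp(−2·3521·0.048²).
So c = 2·3521·0.048² = 16.2248.

16.225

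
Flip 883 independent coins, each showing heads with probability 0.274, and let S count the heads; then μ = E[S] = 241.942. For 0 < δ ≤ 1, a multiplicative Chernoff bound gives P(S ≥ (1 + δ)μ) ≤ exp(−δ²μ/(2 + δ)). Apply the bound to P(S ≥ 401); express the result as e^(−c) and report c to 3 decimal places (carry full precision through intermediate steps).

39.350

Write 401 = (1 + δ)μ, so δ = 401/241.942 − 1 = 0.657422…
Then the exponent is δ²μ/(2 + δ) = (401 − μ)² / (μ·(2 + δ)) = 39.349502.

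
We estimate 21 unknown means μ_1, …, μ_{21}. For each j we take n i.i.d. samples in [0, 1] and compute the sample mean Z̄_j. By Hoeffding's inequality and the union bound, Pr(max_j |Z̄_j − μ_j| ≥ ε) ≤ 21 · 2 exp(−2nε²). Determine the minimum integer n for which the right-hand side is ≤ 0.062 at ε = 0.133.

185

Need 2·21·exp(−2nε²) ≤ 0.062, i.e. exp(−2nε²) ≤ 0.062/42.
So 2nε² ≥ ln(42/0.062) = 6.518291.
Hence n ≥ 6.518291/(2·0.133²) = 184.247.
The smallest integer n is 185.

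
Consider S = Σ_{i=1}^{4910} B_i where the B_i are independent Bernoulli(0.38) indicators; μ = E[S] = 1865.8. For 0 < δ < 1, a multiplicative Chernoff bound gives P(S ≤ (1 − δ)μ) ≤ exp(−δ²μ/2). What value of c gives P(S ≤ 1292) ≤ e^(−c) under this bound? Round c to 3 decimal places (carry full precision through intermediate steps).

Write 1292 = (1 − δ)μ, so δ = 1 − 1292/1865.8 = 0.3075356…
Then the exponent is δ²μ/2 = (μ − 1292)²/(2μ) = 88.231976.

88.232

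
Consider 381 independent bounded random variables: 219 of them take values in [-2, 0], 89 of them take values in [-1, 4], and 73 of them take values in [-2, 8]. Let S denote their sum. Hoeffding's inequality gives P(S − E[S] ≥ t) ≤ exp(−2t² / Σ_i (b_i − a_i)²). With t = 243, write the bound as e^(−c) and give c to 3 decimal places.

Σ(b_i − a_i)² = 219·2² + 89·5² + 73·10² = 10401.
c = 2t² / 10401 = 2·243² / 10401 = 11.3545.

11.354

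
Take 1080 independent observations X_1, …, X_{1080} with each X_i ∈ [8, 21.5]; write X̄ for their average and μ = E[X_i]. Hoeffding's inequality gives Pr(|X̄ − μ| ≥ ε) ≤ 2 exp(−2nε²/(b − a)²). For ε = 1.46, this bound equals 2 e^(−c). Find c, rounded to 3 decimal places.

c = 2nε²/(b − a)² = 2·1080·1.46² / 13.5² = 25.2634.

25.263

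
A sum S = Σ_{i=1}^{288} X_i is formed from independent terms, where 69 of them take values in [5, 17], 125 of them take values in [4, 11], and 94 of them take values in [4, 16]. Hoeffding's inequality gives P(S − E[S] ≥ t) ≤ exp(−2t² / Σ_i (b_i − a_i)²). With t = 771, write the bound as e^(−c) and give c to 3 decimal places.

Σ(b_i − a_i)² = 69·12² + 125·7² + 94·12² = 29597.
c = 2t² / 29597 = 2·771² / 29597 = 40.1690.

40.169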